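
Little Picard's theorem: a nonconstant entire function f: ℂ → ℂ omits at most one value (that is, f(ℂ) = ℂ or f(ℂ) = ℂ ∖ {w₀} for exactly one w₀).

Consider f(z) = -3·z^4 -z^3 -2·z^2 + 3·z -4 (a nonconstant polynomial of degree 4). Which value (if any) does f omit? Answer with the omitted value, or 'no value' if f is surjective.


Little Picard bounds the complement of f(ℂ) to at most one point.
For every w ∈ ℂ, the equation p(z) − w = 0 is a nonconstant polynomial in z and hence has at least one root by the fundamental theorem of algebra. So p is surjective onto ℂ, omitting no value.

Omitted value: no value.


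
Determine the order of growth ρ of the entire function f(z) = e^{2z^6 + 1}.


|e^{2z^6 + 1}| = e^{Re(2·z^6) + 1} ≤ e^{2|z|^6 + 1} = e^{2r^6 + 1} on |z| = r, so ρ ≤ 6. Choosing z on |z|=r so that 2·z^6 is real positive (always possible by picking arg z appropriately) gives |f(z)| = e^{2r^6 + 1}, matching the bound. The additive constant 1 does not affect log log M(r) ~ 6·log r. Hence ρ = 6.
Therefore ρ = 6.

Order ρ = 6.


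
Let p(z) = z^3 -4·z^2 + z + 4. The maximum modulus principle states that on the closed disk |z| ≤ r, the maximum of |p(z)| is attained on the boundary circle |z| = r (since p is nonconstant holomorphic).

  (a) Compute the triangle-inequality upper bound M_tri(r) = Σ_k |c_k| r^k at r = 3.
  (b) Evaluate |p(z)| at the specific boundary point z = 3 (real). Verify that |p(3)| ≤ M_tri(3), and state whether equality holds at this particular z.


Coefficients: c_0 = 4, c_1 = 1, c_2 = -4, c_3 = 1. Radius r = 3.
Part (a). Triangle bound: M_tri(r) = Σ_k |c_k| r^k
  = |4|·3^0 + |1|·3^1 + |-4|·3^2 + |1|·3^3
  = 4 + 3 + 36 + 27 = 70.
This bounds M(r) := max_{|z|=r} |p(z)| from above; equality holds iff all terms c_k z^k can be made to align in phase at a single z on |z|=r.
Part (b). At z = 3 (real, on the circle |z| = r):
  p(3) = (4)·3^0 + (1)·3^1 + (-4)·3^2 + (1)·3^3 = -2.
  |p(3)| = 2.
Check: |p(3)| = 2 ≤ 70 = M_tri(3). ✓ Equality does not hold at z = 3 (the coefficients have mixed signs, so the terms do not all align in phase there).

M_tri(3) = 70; |p(3)| = 2; equality at z=3: no.


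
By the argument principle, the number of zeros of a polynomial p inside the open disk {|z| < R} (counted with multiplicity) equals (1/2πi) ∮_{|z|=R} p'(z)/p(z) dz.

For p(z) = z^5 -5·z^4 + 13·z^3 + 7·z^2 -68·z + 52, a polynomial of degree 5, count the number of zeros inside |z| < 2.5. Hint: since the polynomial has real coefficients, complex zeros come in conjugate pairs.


The zeros of p are: -2, (2 + 3i), (2 - 3i), 1, 2.
Their magnitudes are: 2, 3.606, 3.606, 1, 2.
Zeros with |z| < R = 2.5: -2, 1, 2.
Count = 3.
By the argument principle, (1/2πi) ∮_{|z|=R} p'(z)/p(z) dz equals exactly this count.

Number of zeros inside |z| < 2.5: 3.


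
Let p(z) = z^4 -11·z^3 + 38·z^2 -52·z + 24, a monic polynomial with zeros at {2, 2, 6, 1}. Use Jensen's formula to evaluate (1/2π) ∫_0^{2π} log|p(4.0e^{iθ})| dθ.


Zeros: 1, 2, 2, 6; r = 4.0.
Inside |z| < r: 1, 2, 2. Outside (|z| ≥ r): 6.
p(0) = 24, so log|p(0)| = log(24) = 3.1781.
Apply Jensen: I(r) = log|p(0)| + Σ_k log(r/|z_k|), summed over zeros inside |z| < r.
  log(r/|z_k|) for z_k = 2: log(4.0/2) = 0.6931
  log(r/|z_k|) for z_k = 2: log(4.0/2) = 0.6931
  log(r/|z_k|) for z_k = 1: log(4.0/1) = 1.3863
  Outside zeros (6) contribute nothing to the Jensen sum.
Sum over inside zeros: 2.7726.
I(r) = log|p(0)| + (inside sum) = 3.1781 + 2.7726 = 5.9506.
Note: since some zeros are outside |z| ≤ r, the simplified n·log(r) form does NOT apply — only the inside zeros contribute.

I(r) ≈ 5.9506.


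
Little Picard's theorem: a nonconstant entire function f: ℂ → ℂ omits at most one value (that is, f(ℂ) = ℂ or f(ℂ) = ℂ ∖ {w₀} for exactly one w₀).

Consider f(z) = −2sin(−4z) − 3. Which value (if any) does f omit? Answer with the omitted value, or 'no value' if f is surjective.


Little Picard bounds the complement of f(ℂ) to at most one point.
sin is entire and surjective onto ℂ: for every w ∈ ℂ, sin(ζ) = w has a solution ζ ∈ ℂ (e.g., via the complex inverse arcsin). With ζ = −4z this gives z = ζ/(-4). Then -2·sin(−4z) takes every value in -2·ℂ = ℂ, and adding -3 is a bijection of ℂ. So f is surjective and omits no value. (Note: only on the real line is sin bounded by [−1, 1].)

Omitted value: no value.


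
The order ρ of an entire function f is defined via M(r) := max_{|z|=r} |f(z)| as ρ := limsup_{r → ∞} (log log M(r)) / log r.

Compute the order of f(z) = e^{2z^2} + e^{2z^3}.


Each summand is entire of order 2 and 3 respectively (as in the single-exponential case). The order of a sum is at most the max of the orders, so ρ ≤ 3. For the lower bound: on |z|=r choose arg z so that 2z^3 is real positive; then |e^{2z^3}| = e^{2r^3} while |e^{2z^2}| ≤ e^{2r^2} = o(e^{2r^3}). So |f| ≥ e^{2r^3}(1 − o(1)) and ρ ≥ 3. Hence ρ = max(2, 3) = 3.
Therefore ρ = 3.

Order ρ = 3.


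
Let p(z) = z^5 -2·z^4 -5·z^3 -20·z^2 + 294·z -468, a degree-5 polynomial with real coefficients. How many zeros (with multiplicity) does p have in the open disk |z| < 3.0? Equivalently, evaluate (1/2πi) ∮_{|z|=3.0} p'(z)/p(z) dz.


The zeros of p are: (3 + 2i), (3 - 2i), (-3 + 3i), (-3 - 3i), 2.
Their magnitudes are: 3.606, 3.606, 4.243, 4.243, 2.
Zeros with |z| < R = 3.0: 2.
Count = 1.
By the argument principle, (1/2πi) ∮_{|z|=R} p'(z)/p(z) dz equals exactly this count.

Number of zeros inside |z| < 3.0: 1.


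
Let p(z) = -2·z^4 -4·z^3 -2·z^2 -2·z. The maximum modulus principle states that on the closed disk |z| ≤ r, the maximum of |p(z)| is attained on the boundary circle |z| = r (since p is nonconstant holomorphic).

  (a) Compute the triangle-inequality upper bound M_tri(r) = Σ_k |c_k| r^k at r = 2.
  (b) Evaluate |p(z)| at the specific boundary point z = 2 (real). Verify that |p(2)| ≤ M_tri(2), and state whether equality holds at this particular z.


Coefficients: c_0 = 0, c_1 = -2, c_2 = -2, c_3 = -4, c_4 = -2. Radius r = 2.
Part (a). Triangle bound: M_tri(r) = Σ_k |c_k| r^k
  = |0|·2^0 + |-2|·2^1 + |-2|·2^2 + |-4|·2^3 + |-2|·2^4
  = 0 + 4 + 8 + 32 + 32 = 76.
This bounds M(r) := max_{|z|=r} |p(z)| from above; equality holds iff all terms c_k z^k can be made to align in phase at a single z on |z|=r.
Part (b). At z = 2 (real, on the circle |z| = r):
  p(2) = (0)·2^0 + (-2)·2^1 + (-2)·2^2 + (-4)·2^3 + (-2)·2^4 = -76.
  |p(2)| = 76.
Since all nonzero coefficients share the same sign, |p(2)| = 76 = M_tri(2); the triangle bound is attained at z = 2, so in fact M(r) = 76.

M_tri(2) = 76; |p(2)| = 76; equality at z=2: yes.


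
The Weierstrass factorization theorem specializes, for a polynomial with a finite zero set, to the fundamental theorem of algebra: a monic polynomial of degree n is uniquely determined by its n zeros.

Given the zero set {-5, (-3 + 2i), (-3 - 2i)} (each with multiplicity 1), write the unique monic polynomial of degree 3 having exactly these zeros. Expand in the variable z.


The polynomial is p(z) = ∏_{α ∈ S} (z − α), where S = {-5, (-3 + 2i), (-3 - 2i)}.
Expanding the product yields: p(z) = z^3 + 11·z^2 + 43·z + 65.
Note conjugate pairs combine to real quadratics: (z − (-3+2i))(z − (-3−2i)) = z² + 6z + 13.
The resulting polynomial has degree 3 and real coefficients as required.

p(z) = z^3 + 11·z^2 + 43·z + 65.


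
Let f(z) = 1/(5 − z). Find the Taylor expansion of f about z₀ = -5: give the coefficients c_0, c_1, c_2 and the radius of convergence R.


Let w = z − z₀, so z = z₀ + w.
Then 5 − z = 5 − (z₀ + w) = (5 − z₀) − w = 10 − w.
f(z) = 1/(10 − w) = (1/(10)) · 1/(1 − w/(10)) = Σ_{n≥0} w^n / (10)^(n+1).
So c_n = 1/(10)^(n+1):
  c_0 = 1/(10)^1 = 1/10.
  c_1 = 1/(10)^2 = 1/100.
  c_2 = 1/(10)^3 = 1/1000.
The series is valid for |w/d| < 1, i.e. |z − z₀| < |d|.
Radius of convergence: R = |5 − z₀| = |10| = 10 (distance from z₀ to the singularity z = 5).

c_0 = 1/10, c_1 = 1/100, c_2 = 1/1000; R = 10.


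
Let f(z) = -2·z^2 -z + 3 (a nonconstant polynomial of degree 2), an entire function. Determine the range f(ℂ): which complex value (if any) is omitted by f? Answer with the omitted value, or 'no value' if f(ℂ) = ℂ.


Little Picard bounds the complement of f(ℂ) to at most one point.
For every w ∈ ℂ, the equation p(z) − w = 0 is a nonconstant polynomial in z and hence has at least one root by the fundamental theorem of algebra. So p is surjective onto ℂ, omitting no value.

Omitted value: no value.


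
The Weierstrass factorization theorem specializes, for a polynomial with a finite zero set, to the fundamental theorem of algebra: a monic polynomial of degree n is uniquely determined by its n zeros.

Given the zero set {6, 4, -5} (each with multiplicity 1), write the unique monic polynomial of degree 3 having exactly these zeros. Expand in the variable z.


The polynomial is p(z) = ∏_{α ∈ S} (z − α), where S = {6, 4, -5}.
Expanding the product yields: p(z) = z^3 -5·z^2 -26·z + 120.
The resulting polynomial has degree 3 and real coefficients as required.

p(z) = z^3 -5·z^2 -26·z + 120.


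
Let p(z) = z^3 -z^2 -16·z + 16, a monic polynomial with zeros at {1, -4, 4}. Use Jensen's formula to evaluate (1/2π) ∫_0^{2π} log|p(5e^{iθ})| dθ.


Zeros: -4, 1, 4; r = 5.
Inside |z| < r: -4, 1, 4. Outside (|z| ≥ r): ∅.
p(0) = 16, so log|p(0)| = log(16) = 2.7726.
Apply Jensen: I(r) = log|p(0)| + Σ_k log(r/|z_k|), summed over zeros inside |z| < r.
  log(r/|z_k|) for z_k = 1: log(5/1) = 1.6094
  log(r/|z_k|) for z_k = -4: log(5/4) = 0.2231
  log(r/|z_k|) for z_k = 4: log(5/4) = 0.2231
Sum over inside zeros: 2.0557.
I(r) = log|p(0)| + (inside sum) = 2.7726 + 2.0557 = 4.8283.
Closed form (all zeros inside, monic): I(r) = n·log(r) = 3·log(5) = 4.8283. ✓

I(r) ≈ 4.8283.


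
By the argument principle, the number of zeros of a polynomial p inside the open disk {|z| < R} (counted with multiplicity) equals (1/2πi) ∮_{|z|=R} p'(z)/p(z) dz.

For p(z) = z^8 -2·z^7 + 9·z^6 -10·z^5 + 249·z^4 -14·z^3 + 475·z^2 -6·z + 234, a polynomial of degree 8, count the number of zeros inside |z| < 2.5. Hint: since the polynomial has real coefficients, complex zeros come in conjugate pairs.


The zeros of p are: (0 + 1i), (0 - 1i), (-2 + 3i), (-2 - 3i), (0 + 1i), (0 - 1i), (3 + 3i), (3 - 3i).
Their magnitudes are: 1, 1, 3.606, 3.606, 1, 1, 4.243, 4.243.
Zeros with |z| < R = 2.5: (0 + 1i), (0 - 1i), (0 + 1i), (0 - 1i).
Count = 4.
By the argument principle, (1/2πi) ∮_{|z|=R} p'(z)/p(z) dz equals exactly this count.

Number of zeros inside |z| < 2.5: 4.


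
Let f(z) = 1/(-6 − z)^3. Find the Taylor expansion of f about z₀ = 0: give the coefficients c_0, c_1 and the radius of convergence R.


Let w = z − z₀, so z = z₀ + w.
Then -6 − z = -6 − (z₀ + w) = (-6 − z₀) − w = -6 − w.
f(z) = 1/(-6 − w)^3 = (1/(-6)^3) · (1 − w/(-6))^{−3}.
By the binomial series (1−u)^{−3} = Σ_{n≥0} C(n+2, 2) u^n for |u|<1, with u = w/(-6):
  c_n = C(n+2, 2) / (-6)^(n+3).
  c_0 = 1/(-6)^3 = -1/216.
  c_1 = 3/(-6)^4 = 1/432.
The series is valid for |w/d| < 1, i.e. |z − z₀| < |d|.
Radius of convergence: R = |-6 − z₀| = |-6| = 6 (distance from z₀ to the singularity z = -6).

c_0 = -1/216, c_1 = 1/432; R = 6.


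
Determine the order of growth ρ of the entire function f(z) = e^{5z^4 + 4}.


|e^{5z^4 + 4}| = e^{Re(5·z^4) + 4} ≤ e^{5|z|^4 + 4} = e^{5r^4 + 4} on |z| = r, so ρ ≤ 4. Choosing z on |z|=r so that 5·z^4 is real positive (always possible by picking arg z appropriately) gives |f(z)| = e^{5r^4 + 4}, matching the bound. The additive constant 4 does not affect log log M(r) ~ 4·log r. Hence ρ = 4.
Therefore ρ = 4.

Order ρ = 4.


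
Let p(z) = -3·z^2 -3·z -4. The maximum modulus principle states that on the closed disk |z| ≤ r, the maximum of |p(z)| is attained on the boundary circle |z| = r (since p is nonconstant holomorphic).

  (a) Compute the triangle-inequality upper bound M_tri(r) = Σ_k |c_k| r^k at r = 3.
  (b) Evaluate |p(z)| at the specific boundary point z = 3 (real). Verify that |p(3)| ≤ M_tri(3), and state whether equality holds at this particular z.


Coefficients: c_0 = -4, c_1 = -3, c_2 = -3. Radius r = 3.
Part (a). Triangle bound: M_tri(r) = Σ_k |c_k| r^k
  = |-4|·3^0 + |-3|·3^1 + |-3|·3^2
  = 4 + 9 + 27 = 40.
This bounds M(r) := max_{|z|=r} |p(z)| from above; equality holds iff all terms c_k z^k can be made to align in phase at a single z on |z|=r.
Part (b). At z = 3 (real, on the circle |z| = r):
  p(3) = (-4)·3^0 + (-3)·3^1 + (-3)·3^2 = -40.
  |p(3)| = 40.
Since all nonzero coefficients share the same sign, |p(3)| = 40 = M_tri(3); the triangle bound is attained at z = 3, so in fact M(r) = 40.

M_tri(3) = 40; |p(3)| = 40; equality at z=3: yes.


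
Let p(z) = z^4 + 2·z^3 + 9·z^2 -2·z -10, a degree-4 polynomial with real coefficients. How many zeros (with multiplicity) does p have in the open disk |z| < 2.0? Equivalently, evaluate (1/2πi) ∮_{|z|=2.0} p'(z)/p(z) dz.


The zeros of p are: (-1 + 3i), (-1 - 3i), 1, -1.
Their magnitudes are: 3.162, 3.162, 1, 1.
Zeros with |z| < R = 2.0: 1, -1.
Count = 2.
By the argument principle, (1/2πi) ∮_{|z|=R} p'(z)/p(z) dz equals exactly this count.

Number of zeros inside |z| < 2.0: 2.


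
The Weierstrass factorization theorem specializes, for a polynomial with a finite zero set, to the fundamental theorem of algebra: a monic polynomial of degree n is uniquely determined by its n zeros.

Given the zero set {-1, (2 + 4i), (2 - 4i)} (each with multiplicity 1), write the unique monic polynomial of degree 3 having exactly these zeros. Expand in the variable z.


The polynomial is p(z) = ∏_{α ∈ S} (z − α), where S = {-1, (2 + 4i), (2 - 4i)}.
Expanding the product yields: p(z) = z^3 -3·z^2 + 16·z + 20.
Note conjugate pairs combine to real quadratics: (z − (2+4i))(z − (2−4i)) = z² − 4z + 20.
The resulting polynomial has degree 3 and real coefficients as required.

p(z) = z^3 -3·z^2 + 16·z + 20.


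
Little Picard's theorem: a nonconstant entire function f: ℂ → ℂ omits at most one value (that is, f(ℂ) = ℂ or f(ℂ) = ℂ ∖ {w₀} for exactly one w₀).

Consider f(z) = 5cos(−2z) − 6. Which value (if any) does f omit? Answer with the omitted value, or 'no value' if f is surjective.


Little Picard bounds the complement of f(ℂ) to at most one point.
cos is entire and surjective onto ℂ: for every w ∈ ℂ, cos(ζ) = w has a solution ζ ∈ ℂ (e.g., via the complex inverse arccos). With ζ = −2z this gives z = ζ/(-2). Then 5·cos(−2z) takes every value in 5·ℂ = ℂ, and adding -6 is a bijection of ℂ. So f is surjective and omits no value. (Note: only on the real line is cos bounded by [−1, 1].)

Omitted value: no value.


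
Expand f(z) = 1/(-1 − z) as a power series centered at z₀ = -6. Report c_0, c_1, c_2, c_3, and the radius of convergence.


Let w = z − z₀, so z = z₀ + w.
Then -1 − z = -1 − (z₀ + w) = (-1 − z₀) − w = 5 − w.
f(z) = 1/(5 − w) = (1/(5)) · 1/(1 − w/(5)) = Σ_{n≥0} w^n / (5)^(n+1).
So c_n = 1/(5)^(n+1):
  c_0 = 1/(5)^1 = 1/5.
  c_1 = 1/(5)^2 = 1/25.
  c_2 = 1/(5)^3 = 1/125.
  c_3 = 1/(5)^4 = 1/625.
The series is valid for |w/d| < 1, i.e. |z − z₀| < |d|.
Radius of convergence: R = |-1 − z₀| = |5| = 5 (distance from z₀ to the singularity z = -1).

c_0 = 1/5, c_1 = 1/25, c_2 = 1/125, c_3 = 1/625; R = 5.


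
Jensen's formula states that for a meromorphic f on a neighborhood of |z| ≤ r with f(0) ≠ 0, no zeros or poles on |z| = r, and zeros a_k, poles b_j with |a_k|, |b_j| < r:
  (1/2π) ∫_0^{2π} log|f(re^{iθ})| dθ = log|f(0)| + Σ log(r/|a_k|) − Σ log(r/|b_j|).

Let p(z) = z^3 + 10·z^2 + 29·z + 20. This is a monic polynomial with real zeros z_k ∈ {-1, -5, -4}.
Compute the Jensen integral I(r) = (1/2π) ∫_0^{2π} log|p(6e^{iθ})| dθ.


Zeros: -5, -4, -1; r = 6.
Inside |z| < r: -5, -4, -1. Outside (|z| ≥ r): ∅.
p(0) = 20, so log|p(0)| = log(20) = 2.9957.
Apply Jensen: I(r) = log|p(0)| + Σ_k log(r/|z_k|), summed over zeros inside |z| < r.
  log(r/|z_k|) for z_k = -1: log(6/1) = 1.7918
  log(r/|z_k|) for z_k = -5: log(6/5) = 0.1823
  log(r/|z_k|) for z_k = -4: log(6/4) = 0.4055
Sum over inside zeros: 2.3795.
I(r) = log|p(0)| + (inside sum) = 2.9957 + 2.3795 = 5.3753.
Closed form (all zeros inside, monic): I(r) = n·log(r) = 3·log(6) = 5.3753. ✓

I(r) ≈ 5.3753.


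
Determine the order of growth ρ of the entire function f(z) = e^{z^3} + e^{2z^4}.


Each summand is entire of order 3 and 4 respectively (as in the single-exponential case). The order of a sum is at most the max of the orders, so ρ ≤ 4. For the lower bound: on |z|=r choose arg z so that 2z^4 is real positive; then |e^{2z^4}| = e^{2r^4} while |e^{1z^3}| ≤ e^{1r^3} = o(e^{2r^4}). So |f| ≥ e^{2r^4}(1 − o(1)) and ρ ≥ 4. Hence ρ = max(3, 4) = 4.
Therefore ρ = 4.

Order ρ = 4.


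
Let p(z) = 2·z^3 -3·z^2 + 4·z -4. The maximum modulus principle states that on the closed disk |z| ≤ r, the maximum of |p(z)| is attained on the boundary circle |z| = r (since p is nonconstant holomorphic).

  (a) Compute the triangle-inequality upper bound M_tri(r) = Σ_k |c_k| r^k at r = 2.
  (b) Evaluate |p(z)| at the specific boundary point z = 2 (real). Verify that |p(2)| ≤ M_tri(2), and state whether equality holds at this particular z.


Coefficients: c_0 = -4, c_1 = 4, c_2 = -3, c_3 = 2. Radius r = 2.
Part (a). Triangle bound: M_tri(r) = Σ_k |c_k| r^k
  = |-4|·2^0 + |4|·2^1 + |-3|·2^2 + |2|·2^3
  = 4 + 8 + 12 + 16 = 40.
This bounds M(r) := max_{|z|=r} |p(z)| from above; equality holds iff all terms c_k z^k can be made to align in phase at a single z on |z|=r.
Part (b). At z = 2 (real, on the circle |z| = r):
  p(2) = (-4)·2^0 + (4)·2^1 + (-3)·2^2 + (2)·2^3 = 8.
  |p(2)| = 8.
Check: |p(2)| = 8 ≤ 40 = M_tri(2). ✓ Equality does not hold at z = 2 (the coefficients have mixed signs, so the terms do not all align in phase there).

M_tri(2) = 40; |p(2)| = 8; equality at z=2: no.


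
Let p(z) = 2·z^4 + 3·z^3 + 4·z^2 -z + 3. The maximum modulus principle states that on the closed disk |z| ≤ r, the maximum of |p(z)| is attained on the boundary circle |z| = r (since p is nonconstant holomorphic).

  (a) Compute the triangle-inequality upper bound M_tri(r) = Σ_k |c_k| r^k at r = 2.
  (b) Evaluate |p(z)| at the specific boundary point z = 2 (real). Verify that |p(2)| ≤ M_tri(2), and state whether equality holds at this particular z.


Coefficients: c_0 = 3, c_1 = -1, c_2 = 4, c_3 = 3, c_4 = 2. Radius r = 2.
Part (a). Triangle bound: M_tri(r) = Σ_k |c_k| r^k
  = |3|·2^0 + |-1|·2^1 + |4|·2^2 + |3|·2^3 + |2|·2^4
  = 3 + 2 + 16 + 24 + 32 = 77.
This bounds M(r) := max_{|z|=r} |p(z)| from above; equality holds iff all terms c_k z^k can be made to align in phase at a single z on |z|=r.
Part (b). At z = 2 (real, on the circle |z| = r):
  p(2) = (3)·2^0 + (-1)·2^1 + (4)·2^2 + (3)·2^3 + (2)·2^4 = 73.
  |p(2)| = 73.
Check: |p(2)| = 73 ≤ 77 = M_tri(2). ✓ Equality does not hold at z = 2 (the coefficients have mixed signs, so the terms do not all align in phase there).

M_tri(2) = 77; |p(2)| = 73; equality at z=2: no.


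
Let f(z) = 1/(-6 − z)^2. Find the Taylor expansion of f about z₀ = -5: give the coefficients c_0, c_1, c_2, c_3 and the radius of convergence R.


Let w = z − z₀, so z = z₀ + w.
Then -6 − z = -6 − (z₀ + w) = (-6 − z₀) − w = -1 − w.
f(z) = 1/(-1 − w)^2 = (1/(-1)^2) · (1 − w/(-1))^{−2}.
By the binomial series (1−u)^{−2} = Σ_{n≥0} C(n+1, 1) u^n for |u|<1, with u = w/(-1):
  c_n = C(n+1, 1) / (-1)^(n+2).
  c_0 = 1/(-1)^2 = 1.
  c_1 = 2/(-1)^3 = -2.
  c_2 = 3/(-1)^4 = 3.
  c_3 = 4/(-1)^5 = -4.
The series is valid for |w/d| < 1, i.e. |z − z₀| < |d|.
Radius of convergence: R = |-6 − z₀| = |-1| = 1 (distance from z₀ to the singularity z = -6).

c_0 = 1, c_1 = -2, c_2 = 3, c_3 = -4; R = 1.


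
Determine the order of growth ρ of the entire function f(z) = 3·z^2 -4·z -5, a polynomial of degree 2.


|f(z)| ≤ Σ|c_k|·r^k = O(r^2) as r → ∞. Polynomial growth is O(e^{r^ε}) for every ε > 0 (since r^2/e^{r^ε} → 0), so ρ ≤ ε for all ε > 0, i.e. ρ = 0. Every nonconstant polynomial has order 0.
Therefore ρ = 0.

Order ρ = 0.


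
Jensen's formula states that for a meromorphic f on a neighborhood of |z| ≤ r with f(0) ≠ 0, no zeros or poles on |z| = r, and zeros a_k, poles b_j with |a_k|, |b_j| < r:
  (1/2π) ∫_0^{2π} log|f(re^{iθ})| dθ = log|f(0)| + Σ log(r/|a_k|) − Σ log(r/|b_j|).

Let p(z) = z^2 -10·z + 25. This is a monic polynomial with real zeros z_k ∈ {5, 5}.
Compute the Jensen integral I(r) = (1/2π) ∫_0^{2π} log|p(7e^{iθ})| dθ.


Zeros: 5, 5; r = 7.
Inside |z| < r: 5, 5. Outside (|z| ≥ r): ∅.
p(0) = 25, so log|p(0)| = log(25) = 3.2189.
Apply Jensen: I(r) = log|p(0)| + Σ_k log(r/|z_k|), summed over zeros inside |z| < r.
  log(r/|z_k|) for z_k = 5: log(7/5) = 0.3365
  log(r/|z_k|) for z_k = 5: log(7/5) = 0.3365
Sum over inside zeros: 0.6729.
I(r) = log|p(0)| + (inside sum) = 3.2189 + 0.6729 = 3.8918.
Closed form (all zeros inside, monic): I(r) = n·log(r) = 2·log(7) = 3.8918. ✓

I(r) ≈ 3.8918.


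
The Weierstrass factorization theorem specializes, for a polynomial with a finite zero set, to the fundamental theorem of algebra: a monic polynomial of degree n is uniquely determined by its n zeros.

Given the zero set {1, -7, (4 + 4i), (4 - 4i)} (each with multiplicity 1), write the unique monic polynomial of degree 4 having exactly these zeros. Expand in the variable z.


The polynomial is p(z) = ∏_{α ∈ S} (z − α), where S = {1, -7, (4 + 4i), (4 - 4i)}.
Expanding the product yields: p(z) = z^4 -2·z^3 -23·z^2 + 248·z -224.
Note conjugate pairs combine to real quadratics: (z − (4+4i))(z − (4−4i)) = z² − 8z + 32.
The resulting polynomial has degree 4 and real coefficients as required.

p(z) = z^4 -2·z^3 -23·z^2 + 248·z -224.


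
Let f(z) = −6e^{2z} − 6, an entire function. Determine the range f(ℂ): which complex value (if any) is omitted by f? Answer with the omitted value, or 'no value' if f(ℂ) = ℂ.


Little Picard bounds the complement of f(ℂ) to at most one point.
e^{2z} is never zero on ℂ, so -6·e^{2z} takes every value in ℂ ∖ {0}. Adding -6 shifts the range to ℂ ∖ {-6}. Thus f omits exactly the value -6.

Omitted value: -6.


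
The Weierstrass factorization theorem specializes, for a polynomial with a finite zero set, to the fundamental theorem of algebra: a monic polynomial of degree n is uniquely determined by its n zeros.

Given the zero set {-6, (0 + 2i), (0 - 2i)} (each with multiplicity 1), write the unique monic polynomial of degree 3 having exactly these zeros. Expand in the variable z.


The polynomial is p(z) = ∏_{α ∈ S} (z − α), where S = {-6, (0 + 2i), (0 - 2i)}.
Expanding the product yields: p(z) = z^3 + 6·z^2 + 4·z + 24.
Note conjugate pairs combine to real quadratics: (z − (0+2i))(z − (0−2i)) = z² + 4.
The resulting polynomial has degree 3 and real coefficients as required.

p(z) = z^3 + 6·z^2 + 4·z + 24.


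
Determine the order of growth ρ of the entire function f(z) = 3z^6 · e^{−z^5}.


M(r) = max_{|z|=r} |3|·|z|^6·|e^{−z^5}| = 3·r^6 · e^{1r^5} (the factors attain their maxima compatibly on |z|=r). Then log M(r) = log 3 + 6·log r + 1r^5, dominated by the last term, so log log M(r) ~ 5·log r. The polynomial factor 3z^6 contributes only a log r term and does not affect the order. ρ = 5.
Therefore ρ = 5.

Order ρ = 5.


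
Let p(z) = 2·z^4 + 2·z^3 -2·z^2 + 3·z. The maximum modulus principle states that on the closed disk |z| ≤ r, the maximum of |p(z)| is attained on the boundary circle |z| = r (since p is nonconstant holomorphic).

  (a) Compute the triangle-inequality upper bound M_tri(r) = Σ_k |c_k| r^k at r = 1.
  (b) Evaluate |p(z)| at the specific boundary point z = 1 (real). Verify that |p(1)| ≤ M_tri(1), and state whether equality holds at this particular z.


Coefficients: c_0 = 0, c_1 = 3, c_2 = -2, c_3 = 2, c_4 = 2. Radius r = 1.
Part (a). Triangle bound: M_tri(r) = Σ_k |c_k| r^k
  = |0|·1^0 + |3|·1^1 + |-2|·1^2 + |2|·1^3 + |2|·1^4
  = 0 + 3 + 2 + 2 + 2 = 9.
This bounds M(r) := max_{|z|=r} |p(z)| from above; equality holds iff all terms c_k z^k can be made to align in phase at a single z on |z|=r.
Part (b). At z = 1 (real, on the circle |z| = r):
  p(1) = (0)·1^0 + (3)·1^1 + (-2)·1^2 + (2)·1^3 + (2)·1^4 = 5.
  |p(1)| = 5.
Check: |p(1)| = 5 ≤ 9 = M_tri(1). ✓ Equality does not hold at z = 1 (the coefficients have mixed signs, so the terms do not all align in phase there).

M_tri(1) = 9; |p(1)| = 5; equality at z=1: no.


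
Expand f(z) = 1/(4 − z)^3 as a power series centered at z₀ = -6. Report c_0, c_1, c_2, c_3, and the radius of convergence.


Let w = z − z₀, so z = z₀ + w.
Then 4 − z = 4 − (z₀ + w) = (4 − z₀) − w = 10 − w.
f(z) = 1/(10 − w)^3 = (1/(10)^3) · (1 − w/(10))^{−3}.
By the binomial series (1−u)^{−3} = Σ_{n≥0} C(n+2, 2) u^n for |u|<1, with u = w/(10):
  c_n = C(n+2, 2) / (10)^(n+3).
  c_0 = 1/(10)^3 = 1/1000.
  c_1 = 3/(10)^4 = 3/10000.
  c_2 = 6/(10)^5 = 3/50000.
  c_3 = 10/(10)^6 = 1/100000.
The series is valid for |w/d| < 1, i.e. |z − z₀| < |d|.
Radius of convergence: R = |4 − z₀| = |10| = 10 (distance from z₀ to the singularity z = 4).

c_0 = 1/1000, c_1 = 3/10000, c_2 = 3/50000, c_3 = 1/100000; R = 10.


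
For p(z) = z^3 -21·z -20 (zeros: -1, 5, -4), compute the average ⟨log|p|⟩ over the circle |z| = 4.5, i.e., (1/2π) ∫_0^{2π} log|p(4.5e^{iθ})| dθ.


Zeros: -4, -1, 5; r = 4.5.
Inside |z| < r: -4, -1. Outside (|z| ≥ r): 5.
p(0) = -20, so log|p(0)| = log(20) = 2.9957.
Apply Jensen: I(r) = log|p(0)| + Σ_k log(r/|z_k|), summed over zeros inside |z| < r.
  log(r/|z_k|) for z_k = -1: log(4.5/1) = 1.5041
  log(r/|z_k|) for z_k = -4: log(4.5/4) = 0.1178
  Outside zeros (5) contribute nothing to the Jensen sum.
Sum over inside zeros: 1.6219.
I(r) = log|p(0)| + (inside sum) = 2.9957 + 1.6219 = 4.6176.
Note: since some zeros are outside |z| ≤ r, the simplified n·log(r) form does NOT apply — only the inside zeros contribute.

I(r) ≈ 4.6176.


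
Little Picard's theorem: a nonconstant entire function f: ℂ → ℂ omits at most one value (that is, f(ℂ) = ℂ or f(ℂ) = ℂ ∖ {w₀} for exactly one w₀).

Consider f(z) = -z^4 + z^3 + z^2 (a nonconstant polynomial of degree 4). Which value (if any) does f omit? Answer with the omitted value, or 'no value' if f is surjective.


Little Picard bounds the complement of f(ℂ) to at most one point.
For every w ∈ ℂ, the equation p(z) − w = 0 is a nonconstant polynomial in z and hence has at least one root by the fundamental theorem of algebra. So p is surjective onto ℂ, omitting no value.

Omitted value: no value.


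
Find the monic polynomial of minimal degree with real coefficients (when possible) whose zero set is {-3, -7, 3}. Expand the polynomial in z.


The polynomial is p(z) = ∏_{α ∈ S} (z − α), where S = {-3, -7, 3}.
Expanding the product yields: p(z) = z^3 + 7·z^2 -9·z -63.
The resulting polynomial has degree 3 and real coefficients as required.

p(z) = z^3 + 7·z^2 -9·z -63.


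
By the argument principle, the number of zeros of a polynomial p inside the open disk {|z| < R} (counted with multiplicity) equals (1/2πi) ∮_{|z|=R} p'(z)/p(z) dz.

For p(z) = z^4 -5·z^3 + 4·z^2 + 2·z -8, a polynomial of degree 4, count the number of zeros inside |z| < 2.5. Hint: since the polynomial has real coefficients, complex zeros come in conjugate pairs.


The zeros of p are: 4, (1 + 1i), (1 - 1i), -1.
Their magnitudes are: 4, 1.414, 1.414, 1.
Zeros with |z| < R = 2.5: (1 + 1i), (1 - 1i), -1.
Count = 3.
By the argument principle, (1/2πi) ∮_{|z|=R} p'(z)/p(z) dz equals exactly this count.

Number of zeros inside |z| < 2.5: 3.


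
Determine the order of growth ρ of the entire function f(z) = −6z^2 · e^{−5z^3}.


M(r) = max_{|z|=r} |-6|·|z|^2·|e^{−5z^3}| = 6·r^2 · e^{5r^3} (the factors attain their maxima compatibly on |z|=r). Then log M(r) = log 6 + 2·log r + 5r^3, dominated by the last term, so log log M(r) ~ 3·log r. The polynomial factor -6z^2 contributes only a log r term and does not affect the order. ρ = 3.
Therefore ρ = 3.

Order ρ = 3.


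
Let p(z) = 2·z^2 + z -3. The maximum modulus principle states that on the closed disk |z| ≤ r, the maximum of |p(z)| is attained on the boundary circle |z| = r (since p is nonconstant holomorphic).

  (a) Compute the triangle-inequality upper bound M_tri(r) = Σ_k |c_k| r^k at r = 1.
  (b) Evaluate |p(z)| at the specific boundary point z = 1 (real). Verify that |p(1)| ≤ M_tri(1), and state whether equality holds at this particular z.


Coefficients: c_0 = -3, c_1 = 1, c_2 = 2. Radius r = 1.
Part (a). Triangle bound: M_tri(r) = Σ_k |c_k| r^k
  = |-3|·1^0 + |1|·1^1 + |2|·1^2
  = 3 + 1 + 2 = 6.
This bounds M(r) := max_{|z|=r} |p(z)| from above; equality holds iff all terms c_k z^k can be made to align in phase at a single z on |z|=r.
Part (b). At z = 1 (real, on the circle |z| = r):
  p(1) = (-3)·1^0 + (1)·1^1 + (2)·1^2 = 0.
  |p(1)| = 0.
Check: |p(1)| = 0 ≤ 6 = M_tri(1). ✓ Equality does not hold at z = 1 (the coefficients have mixed signs, so the terms do not all align in phase there).

M_tri(1) = 6; |p(1)| = 0; equality at z=1: no.


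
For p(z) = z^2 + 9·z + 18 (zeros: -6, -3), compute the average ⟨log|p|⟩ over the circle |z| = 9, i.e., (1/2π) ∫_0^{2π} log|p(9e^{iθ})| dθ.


Zeros: -6, -3; r = 9.
Inside |z| < r: -6, -3. Outside (|z| ≥ r): ∅.
p(0) = 18, so log|p(0)| = log(18) = 2.8904.
Apply Jensen: I(r) = log|p(0)| + Σ_k log(r/|z_k|), summed over zeros inside |z| < r.
  log(r/|z_k|) for z_k = -6: log(9/6) = 0.4055
  log(r/|z_k|) for z_k = -3: log(9/3) = 1.0986
Sum over inside zeros: 1.5041.
I(r) = log|p(0)| + (inside sum) = 2.8904 + 1.5041 = 4.3944.
Closed form (all zeros inside, monic): I(r) = n·log(r) = 2·log(9) = 4.3944. ✓

I(r) ≈ 4.3944.


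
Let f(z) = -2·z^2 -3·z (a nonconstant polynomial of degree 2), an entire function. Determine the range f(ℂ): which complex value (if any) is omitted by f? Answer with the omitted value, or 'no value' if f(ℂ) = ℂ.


Little Picard bounds the complement of f(ℂ) to at most one point.
For every w ∈ ℂ, the equation p(z) − w = 0 is a nonconstant polynomial in z and hence has at least one root by the fundamental theorem of algebra. So p is surjective onto ℂ, omitting no value.

Omitted value: no value.


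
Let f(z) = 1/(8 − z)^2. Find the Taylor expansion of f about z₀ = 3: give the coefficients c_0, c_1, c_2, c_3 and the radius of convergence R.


Let w = z − z₀, so z = z₀ + w.
Then 8 − z = 8 − (z₀ + w) = (8 − z₀) − w = 5 − w.
f(z) = 1/(5 − w)^2 = (1/(5)^2) · (1 − w/(5))^{−2}.
By the binomial series (1−u)^{−2} = Σ_{n≥0} C(n+1, 1) u^n for |u|<1, with u = w/(5):
  c_n = C(n+1, 1) / (5)^(n+2).
  c_0 = 1/(5)^2 = 1/25.
  c_1 = 2/(5)^3 = 2/125.
  c_2 = 3/(5)^4 = 3/625.
  c_3 = 4/(5)^5 = 4/3125.
The series is valid for |w/d| < 1, i.e. |z − z₀| < |d|.
Radius of convergence: R = |8 − z₀| = |5| = 5 (distance from z₀ to the singularity z = 8).

c_0 = 1/25, c_1 = 2/125, c_2 = 3/625, c_3 = 4/3125; R = 5.


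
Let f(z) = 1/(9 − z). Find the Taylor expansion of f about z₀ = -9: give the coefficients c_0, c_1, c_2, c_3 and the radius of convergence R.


Let w = z − z₀, so z = z₀ + w.
Then 9 − z = 9 − (z₀ + w) = (9 − z₀) − w = 18 − w.
f(z) = 1/(18 − w) = (1/(18)) · 1/(1 − w/(18)) = Σ_{n≥0} w^n / (18)^(n+1).
So c_n = 1/(18)^(n+1):
  c_0 = 1/(18)^1 = 1/18.
  c_1 = 1/(18)^2 = 1/324.
  c_2 = 1/(18)^3 = 1/5832.
  c_3 = 1/(18)^4 = 1/104976.
The series is valid for |w/d| < 1, i.e. |z − z₀| < |d|.
Radius of convergence: R = |9 − z₀| = |18| = 18 (distance from z₀ to the singularity z = 9).

c_0 = 1/18, c_1 = 1/324, c_2 = 1/5832, c_3 = 1/104976; R = 18.


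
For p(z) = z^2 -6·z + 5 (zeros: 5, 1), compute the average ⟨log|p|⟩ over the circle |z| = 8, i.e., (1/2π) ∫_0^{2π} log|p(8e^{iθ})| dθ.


Zeros: 1, 5; r = 8.
Inside |z| < r: 1, 5. Outside (|z| ≥ r): ∅.
p(0) = 5, so log|p(0)| = log(5) = 1.6094.
Apply Jensen: I(r) = log|p(0)| + Σ_k log(r/|z_k|), summed over zeros inside |z| < r.
  log(r/|z_k|) for z_k = 5: log(8/5) = 0.4700
  log(r/|z_k|) for z_k = 1: log(8/1) = 2.0794
Sum over inside zeros: 2.5494.
I(r) = log|p(0)| + (inside sum) = 1.6094 + 2.5494 = 4.1589.
Closed form (all zeros inside, monic): I(r) = n·log(r) = 2·log(8) = 4.1589. ✓

I(r) ≈ 4.1589.


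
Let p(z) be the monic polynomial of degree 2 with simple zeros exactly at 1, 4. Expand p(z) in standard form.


The polynomial is p(z) = ∏_{α ∈ S} (z − α), where S = {1, 4}.
Expanding the product yields: p(z) = z^2 -5·z + 4.
The resulting polynomial has degree 2 and real coefficients as required.

p(z) = z^2 -5·z + 4.


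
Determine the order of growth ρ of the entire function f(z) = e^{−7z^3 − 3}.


|e^{−7z^3 − 3}| = e^{Re(-7·z^3) + -3} ≤ e^{7|z|^3 + -3} = e^{7r^3 + -3} on |z| = r, so ρ ≤ 3. Choosing z on |z|=r so that -7·z^3 is real positive (always possible by picking arg z appropriately) gives |f(z)| = e^{7r^3 + -3}, matching the bound. The additive constant -3 does not affect log log M(r) ~ 3·log r. Hence ρ = 3.
Therefore ρ = 3.

Order ρ = 3.


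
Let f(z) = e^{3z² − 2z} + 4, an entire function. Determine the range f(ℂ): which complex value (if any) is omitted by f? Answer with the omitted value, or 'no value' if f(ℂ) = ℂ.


Little Picard bounds the complement of f(ℂ) to at most one point.
The exponent g(z) = 3z² − 2z is a nonconstant polynomial, hence surjective onto ℂ. So e^{g(z)} takes every value in {e^w : w ∈ ℂ} = ℂ ∖ {0}. Adding 4 shifts the range to ℂ ∖ {4}. f omits exactly 4.

Omitted value: 4.


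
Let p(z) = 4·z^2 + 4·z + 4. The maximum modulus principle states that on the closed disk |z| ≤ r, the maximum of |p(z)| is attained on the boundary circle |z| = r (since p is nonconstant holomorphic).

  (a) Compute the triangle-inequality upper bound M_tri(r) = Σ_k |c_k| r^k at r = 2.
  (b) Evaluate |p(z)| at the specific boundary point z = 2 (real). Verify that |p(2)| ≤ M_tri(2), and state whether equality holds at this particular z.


Coefficients: c_0 = 4, c_1 = 4, c_2 = 4. Radius r = 2.
Part (a). Triangle bound: M_tri(r) = Σ_k |c_k| r^k
  = |4|·2^0 + |4|·2^1 + |4|·2^2
  = 4 + 8 + 16 = 28.
This bounds M(r) := max_{|z|=r} |p(z)| from above; equality holds iff all terms c_k z^k can be made to align in phase at a single z on |z|=r.
Part (b). At z = 2 (real, on the circle |z| = r):
  p(2) = (4)·2^0 + (4)·2^1 + (4)·2^2 = 28.
  |p(2)| = 28.
Since all nonzero coefficients share the same sign, |p(2)| = 28 = M_tri(2); the triangle bound is attained at z = 2, so in fact M(r) = 28.

M_tri(2) = 28; |p(2)| = 28; equality at z=2: yes.


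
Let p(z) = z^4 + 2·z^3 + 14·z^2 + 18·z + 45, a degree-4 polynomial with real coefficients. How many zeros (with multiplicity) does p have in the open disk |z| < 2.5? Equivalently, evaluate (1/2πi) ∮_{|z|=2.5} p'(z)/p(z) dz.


The zeros of p are: (-1 + 2i), (-1 - 2i), (0 + 3i), (0 - 3i).
Their magnitudes are: 2.236, 2.236, 3, 3.
Zeros with |z| < R = 2.5: (-1 + 2i), (-1 - 2i).
Count = 2.
By the argument principle, (1/2πi) ∮_{|z|=R} p'(z)/p(z) dz equals exactly this count.

Number of zeros inside |z| < 2.5: 2.


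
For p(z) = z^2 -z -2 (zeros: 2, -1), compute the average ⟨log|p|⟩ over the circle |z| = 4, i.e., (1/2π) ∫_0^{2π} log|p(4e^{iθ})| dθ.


Zeros: -1, 2; r = 4.
Inside |z| < r: -1, 2. Outside (|z| ≥ r): ∅.
p(0) = -2, so log|p(0)| = log(2) = 0.6931.
Apply Jensen: I(r) = log|p(0)| + Σ_k log(r/|z_k|), summed over zeros inside |z| < r.
  log(r/|z_k|) for z_k = 2: log(4/2) = 0.6931
  log(r/|z_k|) for z_k = -1: log(4/1) = 1.3863
Sum over inside zeros: 2.0794.
I(r) = log|p(0)| + (inside sum) = 0.6931 + 2.0794 = 2.7726.
Closed form (all zeros inside, monic): I(r) = n·log(r) = 2·log(4) = 2.7726. ✓

I(r) ≈ 2.7726.


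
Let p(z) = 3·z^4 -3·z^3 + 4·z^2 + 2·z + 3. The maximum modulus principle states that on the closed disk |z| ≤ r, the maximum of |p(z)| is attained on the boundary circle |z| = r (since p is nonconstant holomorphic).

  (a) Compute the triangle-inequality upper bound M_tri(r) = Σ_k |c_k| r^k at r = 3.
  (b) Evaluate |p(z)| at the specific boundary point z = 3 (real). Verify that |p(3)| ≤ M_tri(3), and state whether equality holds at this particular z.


Coefficients: c_0 = 3, c_1 = 2, c_2 = 4, c_3 = -3, c_4 = 3. Radius r = 3.
Part (a). Triangle bound: M_tri(r) = Σ_k |c_k| r^k
  = |3|·3^0 + |2|·3^1 + |4|·3^2 + |-3|·3^3 + |3|·3^4
  = 3 + 6 + 36 + 81 + 243 = 369.
This bounds M(r) := max_{|z|=r} |p(z)| from above; equality holds iff all terms c_k z^k can be made to align in phase at a single z on |z|=r.
Part (b). At z = 3 (real, on the circle |z| = r):
  p(3) = (3)·3^0 + (2)·3^1 + (4)·3^2 + (-3)·3^3 + (3)·3^4 = 207.
  |p(3)| = 207.
Check: |p(3)| = 207 ≤ 369 = M_tri(3). ✓ Equality does not hold at z = 3 (the coefficients have mixed signs, so the terms do not all align in phase there).

M_tri(3) = 369; |p(3)| = 207; equality at z=3: no.


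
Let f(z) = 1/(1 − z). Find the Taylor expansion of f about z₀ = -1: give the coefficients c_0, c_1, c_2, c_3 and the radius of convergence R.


Let w = z − z₀, so z = z₀ + w.
Then 1 − z = 1 − (z₀ + w) = (1 − z₀) − w = 2 − w.
f(z) = 1/(2 − w) = (1/(2)) · 1/(1 − w/(2)) = Σ_{n≥0} w^n / (2)^(n+1).
So c_n = 1/(2)^(n+1):
  c_0 = 1/(2)^1 = 1/2.
  c_1 = 1/(2)^2 = 1/4.
  c_2 = 1/(2)^3 = 1/8.
  c_3 = 1/(2)^4 = 1/16.
The series is valid for |w/d| < 1, i.e. |z − z₀| < |d|.
Radius of convergence: R = |1 − z₀| = |2| = 2 (distance from z₀ to the singularity z = 1).

c_0 = 1/2, c_1 = 1/4, c_2 = 1/8, c_3 = 1/16; R = 2.


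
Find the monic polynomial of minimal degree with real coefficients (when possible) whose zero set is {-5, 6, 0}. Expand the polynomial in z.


The polynomial is p(z) = ∏_{α ∈ S} (z − α), where S = {-5, 6, 0}.
Expanding the product yields: p(z) = z^3 -z^2 -30·z.
The resulting polynomial has degree 3 and real coefficients as required.

p(z) = z^3 -z^2 -30·z.


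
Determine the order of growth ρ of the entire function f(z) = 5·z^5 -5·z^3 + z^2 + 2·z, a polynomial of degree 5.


|f(z)| ≤ Σ|c_k|·r^k = O(r^5) as r → ∞. Polynomial growth is O(e^{r^ε}) for every ε > 0 (since r^5/e^{r^ε} → 0), so ρ ≤ ε for all ε > 0, i.e. ρ = 0. Every nonconstant polynomial has order 0.
Therefore ρ = 0.

Order ρ = 0.


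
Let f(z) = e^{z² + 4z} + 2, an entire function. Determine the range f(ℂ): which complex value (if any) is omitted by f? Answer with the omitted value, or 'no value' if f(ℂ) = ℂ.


Little Picard bounds the complement of f(ℂ) to at most one point.
The exponent g(z) = z² + 4z is a nonconstant polynomial, hence surjective onto ℂ. So e^{g(z)} takes every value in {e^w : w ∈ ℂ} = ℂ ∖ {0}. Adding 2 shifts the range to ℂ ∖ {2}. f omits exactly 2.

Omitted value: 2.


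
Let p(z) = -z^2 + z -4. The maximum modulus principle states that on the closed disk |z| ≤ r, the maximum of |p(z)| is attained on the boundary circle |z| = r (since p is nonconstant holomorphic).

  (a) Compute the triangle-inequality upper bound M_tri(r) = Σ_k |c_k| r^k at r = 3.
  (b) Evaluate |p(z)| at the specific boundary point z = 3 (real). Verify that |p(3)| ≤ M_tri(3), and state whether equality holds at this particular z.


Coefficients: c_0 = -4, c_1 = 1, c_2 = -1. Radius r = 3.
Part (a). Triangle bound: M_tri(r) = Σ_k |c_k| r^k
  = |-4|·3^0 + |1|·3^1 + |-1|·3^2
  = 4 + 3 + 9 = 16.
This bounds M(r) := max_{|z|=r} |p(z)| from above; equality holds iff all terms c_k z^k can be made to align in phase at a single z on |z|=r.
Part (b). At z = 3 (real, on the circle |z| = r):
  p(3) = (-4)·3^0 + (1)·3^1 + (-1)·3^2 = -10.
  |p(3)| = 10.
Check: |p(3)| = 10 ≤ 16 = M_tri(3). ✓ Equality does not hold at z = 3 (the coefficients have mixed signs, so the terms do not all align in phase there).

M_tri(3) = 16; |p(3)| = 10; equality at z=3: no.
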